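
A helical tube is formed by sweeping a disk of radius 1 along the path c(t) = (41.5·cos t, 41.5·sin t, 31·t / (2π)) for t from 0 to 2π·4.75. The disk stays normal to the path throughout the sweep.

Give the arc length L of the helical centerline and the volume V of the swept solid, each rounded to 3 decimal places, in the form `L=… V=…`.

L=1247.295 V=3918.494

2πR = 2π·41.5 = 260.752190
per-turn = √(260.752190² + 31²) = √(67991.7047 + 961) = √68952.7047 = 262.588470
L = 4.75 × 262.588470 = 1247.295234
V = π·1² × L = 3.141593 × 1247.295234 = 3918.493543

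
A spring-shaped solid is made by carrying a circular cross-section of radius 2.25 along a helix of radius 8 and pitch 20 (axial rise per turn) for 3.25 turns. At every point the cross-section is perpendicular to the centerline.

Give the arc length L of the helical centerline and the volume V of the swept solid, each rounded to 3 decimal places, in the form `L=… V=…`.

L=175.819 V=2796.284

2πR = 2π·8 = 50.265482
per-turn = √(50.265482² + 20²) = √(2526.6187 + 400) = √2926.6187 = 54.098232
L = 3.25 × 54.098232 = 175.819255
V = π·2.25² × L = 15.904313 × 175.819255 = 2796.284424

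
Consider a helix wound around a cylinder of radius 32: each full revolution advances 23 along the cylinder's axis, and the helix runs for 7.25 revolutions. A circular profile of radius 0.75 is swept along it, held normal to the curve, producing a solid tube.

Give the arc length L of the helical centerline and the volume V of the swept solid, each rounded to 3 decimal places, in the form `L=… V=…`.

L=1467.205 V=2592.766

2πR = 2π·32 = 201.061930
per-turn = √(201.061930² + 23²) = √(40425.8996 + 529) = √40954.8996 = 202.373169
L = 7.25 × 202.373169 = 1467.205477
V = π·0.75² × L = 1.767146 × 1467.205477 = 2592.766096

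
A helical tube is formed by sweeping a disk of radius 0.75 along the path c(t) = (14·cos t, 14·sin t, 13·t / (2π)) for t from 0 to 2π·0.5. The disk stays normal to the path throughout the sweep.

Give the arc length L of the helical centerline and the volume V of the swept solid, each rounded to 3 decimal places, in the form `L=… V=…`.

L=44.460 V=78.567

2πR = 2π·14 = 87.964594
per-turn = √(87.964594² + 13²) = √(7737.7699 + 169) = √7906.7699 = 88.920019
L = 0.5 × 88.920019 = 44.460010
V = π·0.75² × L = 1.767146 × 44.460010 = 78.567322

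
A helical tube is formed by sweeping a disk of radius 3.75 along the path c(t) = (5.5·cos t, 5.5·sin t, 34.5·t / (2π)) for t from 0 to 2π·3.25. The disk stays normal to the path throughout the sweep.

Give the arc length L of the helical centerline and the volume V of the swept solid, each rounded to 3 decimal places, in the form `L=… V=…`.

L=158.701 V=7011.193

2πR = 2π·5.5 = 34.557519
per-turn = √(34.557519² + 34.5²) = √(1194.2221 + 1190.25) = √2384.4721 = 48.831057
L = 3.25 × 48.831057 = 158.700935
V = π·3.75² × L = 44.178647 × 158.700935 = 7011.192555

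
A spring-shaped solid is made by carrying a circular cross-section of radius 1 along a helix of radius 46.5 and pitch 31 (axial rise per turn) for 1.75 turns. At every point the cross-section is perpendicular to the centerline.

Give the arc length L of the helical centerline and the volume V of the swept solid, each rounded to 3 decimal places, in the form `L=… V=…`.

2πR = 2π·46.5 = 292.168117
per-turn = √(292.168117² + 31²) = √(85362.2085 + 961) = √86323.2085 = 293.808115
L = 1.75 × 293.808115 = 514.164201
V = π·1² × L = 3.141593 × 514.164201 = 1615.294478

L=514.164 V=1615.294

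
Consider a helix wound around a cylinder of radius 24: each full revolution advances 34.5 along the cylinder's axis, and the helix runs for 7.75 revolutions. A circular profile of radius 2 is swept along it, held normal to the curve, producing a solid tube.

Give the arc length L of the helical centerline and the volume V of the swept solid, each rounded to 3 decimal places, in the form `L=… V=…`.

L=1198.868 V=15065.421

2πR = 2π·24 = 150.796447
per-turn = √(150.796447² + 34.5²) = √(22739.5685 + 1190.25) = √23929.8185 = 154.692658
L = 7.75 × 154.692658 = 1198.868102
V = π·2² × L = 12.566371 × 1198.868102 = 15065.420888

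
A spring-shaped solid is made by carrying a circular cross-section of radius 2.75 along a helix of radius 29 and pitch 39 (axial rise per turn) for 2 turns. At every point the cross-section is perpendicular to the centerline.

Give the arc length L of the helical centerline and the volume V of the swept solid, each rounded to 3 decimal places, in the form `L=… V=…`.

2πR = 2π·29 = 182.212374
per-turn = √(182.212374² + 39²) = √(33201.3492 + 1521) = √34722.3492 = 186.339339
L = 2 × 186.339339 = 372.678678
V = π·2.75² × L = 23.758294 × 372.678678 = 8854.209758

L=372.679 V=8854.210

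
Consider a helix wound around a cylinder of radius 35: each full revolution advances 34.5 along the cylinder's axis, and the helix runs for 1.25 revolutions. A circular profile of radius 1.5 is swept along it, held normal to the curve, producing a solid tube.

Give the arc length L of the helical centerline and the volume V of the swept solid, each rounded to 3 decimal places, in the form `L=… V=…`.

2πR = 2π·35 = 219.911486
per-turn = √(219.911486² + 34.5²) = √(48361.0616 + 1190.25) = √49551.3116 = 222.601239
L = 1.25 × 222.601239 = 278.251549
V = π·1.5² × L = 7.068583 × 278.251549 = 1966.844297

L=278.252 V=1966.844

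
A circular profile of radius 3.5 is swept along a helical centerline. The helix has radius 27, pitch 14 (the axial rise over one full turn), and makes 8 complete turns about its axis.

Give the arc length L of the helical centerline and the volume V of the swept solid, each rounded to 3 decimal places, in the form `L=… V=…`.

L=1361.782 V=52407.497

2πR = 2π·27 = 169.646003
per-turn = √(169.646003² + 14²) = √(28779.7664 + 196) = √28975.7664 = 170.222697
L = 8 × 170.222697 = 1361.781573
V = π·3.5² × L = 38.484510 × 1361.781573 = 52407.496561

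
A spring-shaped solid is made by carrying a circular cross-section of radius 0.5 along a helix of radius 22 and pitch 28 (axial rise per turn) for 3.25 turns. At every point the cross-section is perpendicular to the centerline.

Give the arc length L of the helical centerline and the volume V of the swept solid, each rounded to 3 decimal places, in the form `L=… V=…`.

2πR = 2π·22 = 138.230077
per-turn = √(138.230077² + 28²) = √(19107.5541 + 784) = √19891.5541 = 141.037421
L = 3.25 × 141.037421 = 458.371618
V = π·0.5² × L = 0.785398 × 458.371618 = 360.004227

L=458.372 V=360.004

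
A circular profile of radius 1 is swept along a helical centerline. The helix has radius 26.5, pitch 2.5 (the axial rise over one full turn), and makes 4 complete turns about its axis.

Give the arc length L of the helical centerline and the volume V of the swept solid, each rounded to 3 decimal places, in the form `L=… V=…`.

L=666.093 V=2092.592

2πR = 2π·26.5 = 166.504411
per-turn = √(166.504411² + 2.5²) = √(27723.7188 + 6.25) = √27729.9688 = 166.523178
L = 4 × 166.523178 = 666.092711
V = π·1² × L = 3.141593 × 666.092711 = 2092.591969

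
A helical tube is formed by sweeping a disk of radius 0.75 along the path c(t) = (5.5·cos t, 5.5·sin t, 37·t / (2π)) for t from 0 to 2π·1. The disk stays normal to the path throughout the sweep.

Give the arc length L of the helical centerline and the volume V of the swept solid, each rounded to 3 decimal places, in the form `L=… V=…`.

2πR = 2π·5.5 = 34.557519
per-turn = √(34.557519² + 37²) = √(1194.2221 + 1369) = √2563.2221 = 50.628274
L = 1 × 50.628274 = 50.628274
V = π·0.75² × L = 1.767146 × 50.628274 = 89.467545

L=50.628 V=89.468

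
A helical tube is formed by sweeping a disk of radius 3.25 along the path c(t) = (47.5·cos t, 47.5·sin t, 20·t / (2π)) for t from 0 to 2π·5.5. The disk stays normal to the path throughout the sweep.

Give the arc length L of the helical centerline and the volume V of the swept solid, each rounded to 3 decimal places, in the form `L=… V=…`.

2πR = 2π·47.5 = 298.451302
per-turn = √(298.451302² + 20²) = √(89073.1797 + 400) = √89473.1797 = 299.120678
L = 5.5 × 299.120678 = 1645.163726
V = π·3.25² × L = 33.183072 × 1645.163726 = 54591.587047

L=1645.164 V=54591.587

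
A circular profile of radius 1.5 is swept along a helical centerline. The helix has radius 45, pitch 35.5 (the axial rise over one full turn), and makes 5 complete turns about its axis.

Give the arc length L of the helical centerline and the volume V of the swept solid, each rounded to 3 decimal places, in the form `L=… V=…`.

2πR = 2π·45 = 282.743339
per-turn = √(282.743339² + 35.5²) = √(79943.7956 + 1260.25) = √81204.0456 = 284.963236
L = 5 × 284.963236 = 1424.816178
V = π·1.5² × L = 7.068583 × 1424.816178 = 10071.432085

L=1424.816 V=10071.432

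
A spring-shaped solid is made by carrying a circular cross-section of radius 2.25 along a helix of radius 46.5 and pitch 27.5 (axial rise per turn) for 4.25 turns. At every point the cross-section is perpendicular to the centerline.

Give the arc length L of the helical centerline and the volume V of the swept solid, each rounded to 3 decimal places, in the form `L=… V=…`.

2πR = 2π·46.5 = 292.168117
per-turn = √(292.168117² + 27.5²) = √(85362.2085 + 756.25) = √86118.4585 = 293.459466
L = 4.25 × 293.459466 = 1247.202733
V = π·2.25² × L = 15.904313 × 1247.202733 = 19835.902394

L=1247.203 V=19835.902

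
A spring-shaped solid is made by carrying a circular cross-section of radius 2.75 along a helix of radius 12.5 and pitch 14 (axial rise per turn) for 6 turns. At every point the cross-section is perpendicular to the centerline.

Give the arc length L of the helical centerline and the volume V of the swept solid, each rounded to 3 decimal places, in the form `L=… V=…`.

L=478.667 V=11372.312

2πR = 2π·12.5 = 78.539816
per-turn = √(78.539816² + 14²) = √(6168.5028 + 196) = √6364.5028 = 79.777834
L = 6 × 79.777834 = 478.667002
V = π·2.75² × L = 23.758294 × 478.667002 = 11372.311579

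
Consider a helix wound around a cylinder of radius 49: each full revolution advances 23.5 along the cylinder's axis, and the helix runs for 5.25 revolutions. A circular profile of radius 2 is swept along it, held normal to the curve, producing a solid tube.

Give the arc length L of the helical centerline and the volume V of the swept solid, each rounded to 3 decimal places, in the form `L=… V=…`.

2πR = 2π·49 = 307.876080
per-turn = √(307.876080² + 23.5²) = √(94787.6807 + 552.25) = √95339.9307 = 308.771648
L = 5.25 × 308.771648 = 1621.051153
V = π·2² × L = 12.566371 × 1621.051153 = 20370.729567

L=1621.051 V=20370.730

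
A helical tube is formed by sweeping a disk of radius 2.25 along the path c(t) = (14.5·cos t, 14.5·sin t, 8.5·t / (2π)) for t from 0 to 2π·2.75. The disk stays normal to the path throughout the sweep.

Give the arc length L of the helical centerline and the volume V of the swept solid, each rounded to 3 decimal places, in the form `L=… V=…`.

2πR = 2π·14.5 = 91.106187
per-turn = √(91.106187² + 8.5²) = √(8300.3373 + 72.25) = √8372.5873 = 91.501843
L = 2.75 × 91.501843 = 251.630069
V = π·2.25² × L = 15.904313 × 251.630069 = 4002.003324

L=251.630 V=4002.003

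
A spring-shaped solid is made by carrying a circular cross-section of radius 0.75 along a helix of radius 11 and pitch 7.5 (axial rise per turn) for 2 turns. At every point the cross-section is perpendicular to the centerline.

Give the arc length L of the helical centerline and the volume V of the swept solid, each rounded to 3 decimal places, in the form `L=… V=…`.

L=139.042 V=245.707

2πR = 2π·11 = 69.115038
per-turn = √(69.115038² + 7.5²) = √(4776.8885 + 56.25) = √4833.1385 = 69.520778
L = 2 × 69.520778 = 139.041555
V = π·0.75² × L = 1.767146 × 139.041555 = 245.706710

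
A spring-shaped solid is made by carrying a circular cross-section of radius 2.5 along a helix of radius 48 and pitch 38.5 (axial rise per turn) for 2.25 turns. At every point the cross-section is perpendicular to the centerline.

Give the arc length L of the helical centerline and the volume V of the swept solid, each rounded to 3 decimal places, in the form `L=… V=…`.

2πR = 2π·48 = 301.592895
per-turn = √(301.592895² + 38.5²) = √(90958.2742 + 1482.25) = √92440.5242 = 304.040333
L = 2.25 × 304.040333 = 684.090750
V = π·2.5² × L = 19.634954 × 684.090750 = 13432.090457

L=684.091 V=13432.090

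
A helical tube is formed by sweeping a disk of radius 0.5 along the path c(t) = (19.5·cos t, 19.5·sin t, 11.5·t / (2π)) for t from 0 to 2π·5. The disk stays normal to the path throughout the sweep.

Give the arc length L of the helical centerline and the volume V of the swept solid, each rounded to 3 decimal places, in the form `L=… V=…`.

2πR = 2π·19.5 = 122.522113
per-turn = √(122.522113² + 11.5²) = √(15011.6683 + 132.25) = √15143.9183 = 123.060629
L = 5 × 123.060629 = 615.303143
V = π·0.5² × L = 0.785398 × 615.303143 = 483.257958

L=615.303 V=483.258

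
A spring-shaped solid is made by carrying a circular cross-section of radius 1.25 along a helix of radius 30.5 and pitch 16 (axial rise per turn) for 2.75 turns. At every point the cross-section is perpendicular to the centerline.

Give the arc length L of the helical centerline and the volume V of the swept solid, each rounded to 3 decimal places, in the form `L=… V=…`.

L=528.836 V=2595.917

2πR = 2π·30.5 = 191.637152
per-turn = √(191.637152² + 16²) = √(36724.7980 + 256) = √36980.7980 = 192.303921
L = 2.75 × 192.303921 = 528.835782
V = π·1.25² × L = 4.908739 × 528.835782 = 2595.916576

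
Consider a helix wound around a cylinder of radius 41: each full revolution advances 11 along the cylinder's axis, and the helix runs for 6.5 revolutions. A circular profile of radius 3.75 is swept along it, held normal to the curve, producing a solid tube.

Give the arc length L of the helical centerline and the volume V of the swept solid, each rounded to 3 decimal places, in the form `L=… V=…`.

L=1675.995 V=74043.179

2πR = 2π·41 = 257.610598
per-turn = √(257.610598² + 11²) = √(66363.2200 + 121) = √66484.2200 = 257.845341
L = 6.5 × 257.845341 = 1675.994718
V = π·3.75² × L = 44.178647 × 1675.994718 = 74043.178502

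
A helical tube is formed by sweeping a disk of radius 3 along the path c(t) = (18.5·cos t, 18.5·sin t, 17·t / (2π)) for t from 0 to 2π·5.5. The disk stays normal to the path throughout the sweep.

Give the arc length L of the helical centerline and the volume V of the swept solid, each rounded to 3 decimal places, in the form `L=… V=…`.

L=646.115 V=18268.475

2πR = 2π·18.5 = 116.238928
per-turn = √(116.238928² + 17²) = √(13511.4884 + 289) = √13800.4884 = 117.475480
L = 5.5 × 117.475480 = 646.115141
V = π·3² × L = 28.274334 × 646.115141 = 18268.475211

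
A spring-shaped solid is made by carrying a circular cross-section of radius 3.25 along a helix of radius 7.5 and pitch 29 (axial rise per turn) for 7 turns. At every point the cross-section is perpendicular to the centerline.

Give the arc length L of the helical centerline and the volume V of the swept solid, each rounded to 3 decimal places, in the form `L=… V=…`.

2πR = 2π·7.5 = 47.123890
per-turn = √(47.123890² + 29²) = √(2220.6610 + 841) = √3061.6610 = 55.332278
L = 7 × 55.332278 = 387.325946
V = π·3.25² × L = 33.183072 × 387.325946 = 12852.664913

L=387.326 V=12852.665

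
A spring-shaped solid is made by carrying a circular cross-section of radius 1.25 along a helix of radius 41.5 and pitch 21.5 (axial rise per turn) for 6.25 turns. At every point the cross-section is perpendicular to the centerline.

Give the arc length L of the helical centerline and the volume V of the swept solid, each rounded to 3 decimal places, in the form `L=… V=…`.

2πR = 2π·41.5 = 260.752190
per-turn = √(260.752190² + 21.5²) = √(67991.7047 + 462.25) = √68453.9547 = 261.637067
L = 6.25 × 261.637067 = 1635.231667
V = π·1.25² × L = 4.908739 × 1635.231667 = 8026.924677

L=1635.232 V=8026.925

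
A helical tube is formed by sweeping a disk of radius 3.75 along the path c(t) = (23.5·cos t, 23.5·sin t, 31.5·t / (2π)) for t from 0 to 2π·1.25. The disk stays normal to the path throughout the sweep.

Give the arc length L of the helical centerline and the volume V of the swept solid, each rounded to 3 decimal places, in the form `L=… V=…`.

2πR = 2π·23.5 = 147.654855
per-turn = √(147.654855² + 31.5²) = √(21801.9561 + 992.25) = √22794.2061 = 150.977502
L = 1.25 × 150.977502 = 188.721878
V = π·3.75² × L = 44.178647 × 188.721878 = 8337.477151

L=188.722 V=8337.477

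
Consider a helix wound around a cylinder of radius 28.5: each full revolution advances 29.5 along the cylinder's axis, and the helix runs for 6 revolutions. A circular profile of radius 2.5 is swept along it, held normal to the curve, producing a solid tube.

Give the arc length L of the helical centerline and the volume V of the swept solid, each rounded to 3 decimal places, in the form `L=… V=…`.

2πR = 2π·28.5 = 179.070781
per-turn = √(179.070781² + 29.5²) = √(32066.3447 + 870.25) = √32936.5947 = 181.484420
L = 6 × 181.484420 = 1088.906520
V = π·2.5² × L = 19.634954 × 1088.906520 = 21380.629522

L=1088.907 V=21380.630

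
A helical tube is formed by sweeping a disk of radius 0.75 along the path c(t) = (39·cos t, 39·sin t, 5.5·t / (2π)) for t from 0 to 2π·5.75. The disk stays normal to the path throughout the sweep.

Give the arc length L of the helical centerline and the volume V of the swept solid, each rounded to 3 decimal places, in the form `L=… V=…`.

2πR = 2π·39 = 245.044227
per-turn = √(245.044227² + 5.5²) = √(60046.6732 + 30.25) = √60076.9232 = 245.105943
L = 5.75 × 245.105943 = 1409.359171
V = π·0.75² × L = 1.767146 × 1409.359171 = 2490.543235

L=1409.359 V=2490.543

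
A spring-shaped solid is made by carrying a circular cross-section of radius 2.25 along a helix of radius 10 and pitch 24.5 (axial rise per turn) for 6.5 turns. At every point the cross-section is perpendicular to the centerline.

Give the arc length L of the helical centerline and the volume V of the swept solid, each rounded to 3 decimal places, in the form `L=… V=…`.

L=438.357 V=6971.767

2πR = 2π·10 = 62.831853
per-turn = √(62.831853² + 24.5²) = √(3947.8418 + 600.25) = √4548.0918 = 67.439542
L = 6.5 × 67.439542 = 438.357020
V = π·2.25² × L = 15.904313 × 438.357020 = 6971.767166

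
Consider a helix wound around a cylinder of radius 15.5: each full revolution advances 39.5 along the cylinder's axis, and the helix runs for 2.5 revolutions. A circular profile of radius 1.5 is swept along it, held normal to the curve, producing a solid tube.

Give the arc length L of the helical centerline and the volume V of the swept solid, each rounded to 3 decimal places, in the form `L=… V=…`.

L=262.737 V=1857.180

2πR = 2π·15.5 = 97.389372
per-turn = √(97.389372² + 39.5²) = √(9484.6898 + 1560.25) = √11044.9398 = 105.094909
L = 2.5 × 105.094909 = 262.737272
V = π·1.5² × L = 7.068583 × 262.737272 = 1857.180336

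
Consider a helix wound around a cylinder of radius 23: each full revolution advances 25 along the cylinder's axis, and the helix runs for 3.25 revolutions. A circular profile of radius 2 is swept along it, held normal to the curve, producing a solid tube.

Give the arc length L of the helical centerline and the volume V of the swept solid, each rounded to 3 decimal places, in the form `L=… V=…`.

2πR = 2π·23 = 144.513262
per-turn = √(144.513262² + 25²) = √(20884.0829 + 625) = √21509.0829 = 146.659752
L = 3.25 × 146.659752 = 476.644195
V = π·2² × L = 12.566371 × 476.644195 = 5989.687601

L=476.644 V=5989.688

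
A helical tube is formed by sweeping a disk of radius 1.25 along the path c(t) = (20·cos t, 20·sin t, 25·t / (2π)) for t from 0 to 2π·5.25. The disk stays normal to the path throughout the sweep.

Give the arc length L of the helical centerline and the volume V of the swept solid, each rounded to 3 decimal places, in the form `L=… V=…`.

2πR = 2π·20 = 125.663706
per-turn = √(125.663706² + 25²) = √(15791.3670 + 625) = √16416.3670 = 128.126371
L = 5.25 × 128.126371 = 672.663450
V = π·1.25² × L = 4.908739 × 672.663450 = 3301.928987

L=672.663 V=3301.929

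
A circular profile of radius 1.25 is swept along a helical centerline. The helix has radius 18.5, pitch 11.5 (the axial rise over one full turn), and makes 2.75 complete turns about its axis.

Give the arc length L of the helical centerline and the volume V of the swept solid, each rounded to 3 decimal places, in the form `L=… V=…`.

2πR = 2π·18.5 = 116.238928
per-turn = √(116.238928² + 11.5²) = √(13511.4884 + 132.25) = √13643.7384 = 116.806414
L = 2.75 × 116.806414 = 321.217639
V = π·1.25² × L = 4.908739 × 321.217639 = 1576.773400

L=321.218 V=1576.773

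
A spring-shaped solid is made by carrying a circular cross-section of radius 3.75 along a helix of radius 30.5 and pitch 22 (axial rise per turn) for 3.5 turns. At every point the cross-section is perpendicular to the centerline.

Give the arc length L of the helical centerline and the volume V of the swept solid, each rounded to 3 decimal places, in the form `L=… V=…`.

L=675.135 V=29826.567

2πR = 2π·30.5 = 191.637152
per-turn = √(191.637152² + 22²) = √(36724.7980 + 484) = √37208.7980 = 192.895822
L = 3.5 × 192.895822 = 675.135375
V = π·3.75² × L = 44.178647 × 675.135375 = 29826.567222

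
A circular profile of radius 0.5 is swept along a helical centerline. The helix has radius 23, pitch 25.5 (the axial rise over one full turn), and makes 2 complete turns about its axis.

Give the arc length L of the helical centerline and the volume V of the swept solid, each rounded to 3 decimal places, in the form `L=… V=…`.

L=293.492 V=230.508

2πR = 2π·23 = 144.513262
per-turn = √(144.513262² + 25.5²) = √(20884.0829 + 650.25) = √21534.3329 = 146.745811
L = 2 × 146.745811 = 293.491621
V = π·0.5² × L = 0.785398 × 293.491621 = 230.507780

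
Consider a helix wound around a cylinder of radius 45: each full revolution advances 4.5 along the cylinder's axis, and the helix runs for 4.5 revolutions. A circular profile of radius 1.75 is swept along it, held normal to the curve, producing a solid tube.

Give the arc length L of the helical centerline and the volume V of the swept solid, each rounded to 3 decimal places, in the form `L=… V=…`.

2πR = 2π·45 = 282.743339
per-turn = √(282.743339² + 4.5²) = √(79943.7956 + 20.25) = √79964.0456 = 282.779146
L = 4.5 × 282.779146 = 1272.506159
V = π·1.75² × L = 9.621128 × 1272.506159 = 12242.944001

L=1272.506 V=12242.944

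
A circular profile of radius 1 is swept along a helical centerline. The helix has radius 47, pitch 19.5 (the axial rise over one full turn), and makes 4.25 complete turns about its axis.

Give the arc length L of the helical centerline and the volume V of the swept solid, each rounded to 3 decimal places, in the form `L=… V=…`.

L=1257.800 V=3951.494

2πR = 2π·47 = 295.309709
per-turn = √(295.309709² + 19.5²) = √(87207.8245 + 380.25) = √87588.0745 = 295.952825
L = 4.25 × 295.952825 = 1257.799505
V = π·1² × L = 3.141593 × 1257.799505 = 3951.493685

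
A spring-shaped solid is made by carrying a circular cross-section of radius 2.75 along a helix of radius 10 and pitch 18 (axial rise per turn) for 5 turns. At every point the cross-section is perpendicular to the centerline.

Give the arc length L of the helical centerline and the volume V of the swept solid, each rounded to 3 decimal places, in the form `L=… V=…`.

L=326.797 V=7764.131

2πR = 2π·10 = 62.831853
per-turn = √(62.831853² + 18²) = √(3947.8418 + 324) = √4271.8418 = 65.359328
L = 5 × 65.359328 = 326.796640
V = π·2.75² × L = 23.758294 × 326.796640 = 7764.130800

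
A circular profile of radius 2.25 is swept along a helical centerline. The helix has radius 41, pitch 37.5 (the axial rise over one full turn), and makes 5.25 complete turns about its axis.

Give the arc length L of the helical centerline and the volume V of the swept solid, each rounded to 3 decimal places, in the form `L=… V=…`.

2πR = 2π·41 = 257.610598
per-turn = √(257.610598² + 37.5²) = √(66363.2200 + 1406.25) = √67769.4700 = 260.325700
L = 5.25 × 260.325700 = 1366.709924
V = π·2.25² × L = 15.904313 × 1366.709924 = 21736.582152

L=1366.710 V=21736.582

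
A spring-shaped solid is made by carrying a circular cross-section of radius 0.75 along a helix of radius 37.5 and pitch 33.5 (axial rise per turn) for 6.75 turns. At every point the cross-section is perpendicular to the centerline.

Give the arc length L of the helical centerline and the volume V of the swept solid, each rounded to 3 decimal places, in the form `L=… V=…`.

L=1606.426 V=2838.789

2πR = 2π·37.5 = 235.619449
per-turn = √(235.619449² + 33.5²) = √(55516.5248 + 1122.25) = √56638.7748 = 237.989022
L = 6.75 × 237.989022 = 1606.425901
V = π·0.75² × L = 1.767146 × 1606.425901 = 2838.788892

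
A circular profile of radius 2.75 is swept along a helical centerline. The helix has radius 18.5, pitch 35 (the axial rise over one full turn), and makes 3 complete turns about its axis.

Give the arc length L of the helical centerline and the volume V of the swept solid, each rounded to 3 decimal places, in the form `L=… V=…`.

2πR = 2π·18.5 = 116.238928
per-turn = √(116.238928² + 35²) = √(13511.4884 + 1225) = √14736.4884 = 121.393939
L = 3 × 121.393939 = 364.181817
V = π·2.75² × L = 23.758294 × 364.181817 = 8652.338839

L=364.182 V=8652.339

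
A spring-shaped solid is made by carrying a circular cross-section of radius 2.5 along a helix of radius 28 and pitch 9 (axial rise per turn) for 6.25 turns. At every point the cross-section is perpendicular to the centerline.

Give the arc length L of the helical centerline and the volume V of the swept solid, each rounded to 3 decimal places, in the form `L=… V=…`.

2πR = 2π·28 = 175.929189
per-turn = √(175.929189² + 9²) = √(30951.0794 + 81) = √31032.0794 = 176.159244
L = 6.25 × 176.159244 = 1100.995278
V = π·2.5² × L = 19.634954 × 1100.995278 = 21617.991726

L=1100.995 V=21617.992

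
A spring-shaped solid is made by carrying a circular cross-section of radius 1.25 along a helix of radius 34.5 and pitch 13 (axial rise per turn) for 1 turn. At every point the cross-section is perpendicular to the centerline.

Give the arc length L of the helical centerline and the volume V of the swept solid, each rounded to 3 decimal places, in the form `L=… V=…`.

L=217.159 V=1065.979

2πR = 2π·34.5 = 216.769893
per-turn = √(216.769893² + 13²) = √(46989.1866 + 169) = √47158.1866 = 217.159358
L = 1 × 217.159358 = 217.159358
V = π·1.25² × L = 4.908739 × 217.159358 = 1065.978503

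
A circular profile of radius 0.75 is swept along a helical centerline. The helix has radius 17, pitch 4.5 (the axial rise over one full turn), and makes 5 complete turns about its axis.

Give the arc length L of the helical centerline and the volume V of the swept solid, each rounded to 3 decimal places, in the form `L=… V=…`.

2πR = 2π·17 = 106.814150
per-turn = √(106.814150² + 4.5²) = √(11409.2627 + 20.25) = √11429.5127 = 106.908899
L = 5 × 106.908899 = 534.544495
V = π·0.75² × L = 1.767146 × 534.544495 = 944.618096

L=534.544 V=944.618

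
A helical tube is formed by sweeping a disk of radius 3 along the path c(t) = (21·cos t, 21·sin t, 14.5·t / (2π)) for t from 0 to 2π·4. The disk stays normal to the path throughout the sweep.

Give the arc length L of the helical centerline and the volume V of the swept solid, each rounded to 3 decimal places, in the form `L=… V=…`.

L=530.965 V=15012.679

2πR = 2π·21 = 131.946891
per-turn = √(131.946891² + 14.5²) = √(17409.9822 + 210.25) = √17620.2322 = 132.741223
L = 4 × 132.741223 = 530.964890
V = π·3² × L = 28.274334 × 530.964890 = 15012.678585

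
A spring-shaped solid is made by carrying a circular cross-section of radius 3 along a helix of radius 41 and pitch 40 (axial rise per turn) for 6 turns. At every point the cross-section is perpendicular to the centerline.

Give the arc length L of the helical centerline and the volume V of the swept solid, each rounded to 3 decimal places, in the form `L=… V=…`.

L=1564.185 V=44226.300

2πR = 2π·41 = 257.610598
per-turn = √(257.610598² + 40²) = √(66363.2200 + 1600) = √67963.2200 = 260.697564
L = 6 × 260.697564 = 1564.185385
V = π·3² × L = 28.274334 × 1564.185385 = 44226.299839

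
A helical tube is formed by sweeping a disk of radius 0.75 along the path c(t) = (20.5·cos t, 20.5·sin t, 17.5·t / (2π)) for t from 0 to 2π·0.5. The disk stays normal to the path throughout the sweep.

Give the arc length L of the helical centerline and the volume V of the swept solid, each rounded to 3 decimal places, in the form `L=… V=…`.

2πR = 2π·20.5 = 128.805299
per-turn = √(128.805299² + 17.5²) = √(16590.8050 + 306.25) = √16897.0550 = 129.988673
L = 0.5 × 129.988673 = 64.994336
V = π·0.75² × L = 1.767146 × 64.994336 = 114.854473

L=64.994 V=114.854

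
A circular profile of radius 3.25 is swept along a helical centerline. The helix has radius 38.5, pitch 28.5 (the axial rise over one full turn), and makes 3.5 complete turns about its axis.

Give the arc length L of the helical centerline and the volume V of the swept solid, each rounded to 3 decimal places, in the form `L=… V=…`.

2πR = 2π·38.5 = 241.902634
per-turn = √(241.902634² + 28.5²) = √(58516.8845 + 812.25) = √59329.1345 = 243.575726
L = 3.5 × 243.575726 = 852.515042
V = π·3.25² × L = 33.183072 × 852.515042 = 28289.068378

L=852.515 V=28289.068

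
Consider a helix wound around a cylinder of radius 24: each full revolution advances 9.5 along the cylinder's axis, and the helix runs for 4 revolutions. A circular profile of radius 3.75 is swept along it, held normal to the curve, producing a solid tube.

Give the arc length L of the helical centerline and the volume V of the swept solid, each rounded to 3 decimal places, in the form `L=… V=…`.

2πR = 2π·24 = 150.796447
per-turn = √(150.796447² + 9.5²) = √(22739.5685 + 90.25) = √22829.8185 = 151.095395
L = 4 × 151.095395 = 604.381582
V = π·3.75² × L = 44.178647 × 604.381582 = 26700.760377

L=604.382 V=26700.760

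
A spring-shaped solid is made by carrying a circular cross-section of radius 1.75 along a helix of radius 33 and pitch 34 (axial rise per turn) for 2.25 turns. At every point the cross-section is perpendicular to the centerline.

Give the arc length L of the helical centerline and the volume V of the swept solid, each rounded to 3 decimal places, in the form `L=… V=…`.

2πR = 2π·33 = 207.345115
per-turn = √(207.345115² + 34²) = √(42991.9968 + 1156) = √44147.9968 = 210.114247
L = 2.25 × 210.114247 = 472.757056
V = π·1.75² × L = 9.621128 × 472.757056 = 4548.455910

L=472.757 V=4548.456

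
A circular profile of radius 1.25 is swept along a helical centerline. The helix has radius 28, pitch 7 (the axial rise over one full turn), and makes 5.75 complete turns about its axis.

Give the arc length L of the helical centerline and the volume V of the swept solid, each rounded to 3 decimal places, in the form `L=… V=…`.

2πR = 2π·28 = 175.929189
per-turn = √(175.929189² + 7²) = √(30951.0794 + 49) = √31000.0794 = 176.068394
L = 5.75 × 176.068394 = 1012.393266
V = π·1.25² × L = 4.908739 × 1012.393266 = 4969.573824

L=1012.393 V=4969.574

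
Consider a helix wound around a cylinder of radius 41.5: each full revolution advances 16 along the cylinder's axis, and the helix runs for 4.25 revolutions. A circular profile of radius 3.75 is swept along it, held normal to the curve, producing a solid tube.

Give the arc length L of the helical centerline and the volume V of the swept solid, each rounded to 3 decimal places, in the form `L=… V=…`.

2πR = 2π·41.5 = 260.752190
per-turn = √(260.752190² + 16²) = √(67991.7047 + 256) = √68247.7047 = 261.242617
L = 4.25 × 261.242617 = 1110.281120
V = π·3.75² × L = 44.178647 × 1110.281120 = 49050.717349

L=1110.281 V=49050.717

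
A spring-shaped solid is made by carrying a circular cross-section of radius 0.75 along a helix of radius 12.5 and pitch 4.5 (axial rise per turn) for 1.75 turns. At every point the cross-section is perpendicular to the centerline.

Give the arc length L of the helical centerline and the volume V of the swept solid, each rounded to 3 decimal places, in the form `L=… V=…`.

2πR = 2π·12.5 = 78.539816
per-turn = √(78.539816² + 4.5²) = √(6168.5028 + 20.25) = √6188.7528 = 78.668626
L = 1.75 × 78.668626 = 137.670096
V = π·0.75² × L = 1.767146 × 137.670096 = 243.283141

L=137.670 V=243.283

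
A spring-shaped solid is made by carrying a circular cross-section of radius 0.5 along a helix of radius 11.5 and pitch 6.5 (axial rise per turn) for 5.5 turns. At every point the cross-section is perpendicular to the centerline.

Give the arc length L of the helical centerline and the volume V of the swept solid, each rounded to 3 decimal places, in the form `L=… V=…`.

L=399.016 V=313.387

2πR = 2π·11.5 = 72.256631
per-turn = √(72.256631² + 6.5²) = √(5221.0207 + 42.25) = √5263.2707 = 72.548403
L = 5.5 × 72.548403 = 399.016215
V = π·0.5² × L = 0.785398 × 399.016215 = 313.386602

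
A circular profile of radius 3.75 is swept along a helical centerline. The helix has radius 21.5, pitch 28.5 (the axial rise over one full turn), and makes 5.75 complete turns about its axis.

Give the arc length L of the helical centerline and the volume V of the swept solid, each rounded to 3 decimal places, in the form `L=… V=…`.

L=793.857 V=35071.536

2πR = 2π·21.5 = 135.088484
per-turn = √(135.088484² + 28.5²) = √(18248.8985 + 812.25) = √19061.1485 = 138.062118
L = 5.75 × 138.062118 = 793.857181
V = π·3.75² × L = 44.178647 × 793.857181 = 35071.535914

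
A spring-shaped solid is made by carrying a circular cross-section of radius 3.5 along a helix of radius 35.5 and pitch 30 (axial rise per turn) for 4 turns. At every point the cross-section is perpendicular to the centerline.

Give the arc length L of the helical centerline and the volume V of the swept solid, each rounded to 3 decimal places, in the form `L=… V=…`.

L=900.246 V=34645.525

2πR = 2π·35.5 = 223.053078
per-turn = √(223.053078² + 30²) = √(49752.6758 + 900) = √50652.6758 = 225.061493
L = 4 × 225.061493 = 900.245973
V = π·3.5² × L = 38.484510 × 900.245973 = 34645.525171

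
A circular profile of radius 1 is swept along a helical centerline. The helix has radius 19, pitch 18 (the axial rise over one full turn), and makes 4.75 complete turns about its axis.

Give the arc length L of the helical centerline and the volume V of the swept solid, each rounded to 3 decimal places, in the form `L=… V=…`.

L=573.467 V=1801.600

2πR = 2π·19 = 119.380521
per-turn = √(119.380521² + 18²) = √(14251.7088 + 324) = √14575.7088 = 120.729900
L = 4.75 × 120.729900 = 573.467025
V = π·1² × L = 3.141593 × 573.467025 = 1801.599793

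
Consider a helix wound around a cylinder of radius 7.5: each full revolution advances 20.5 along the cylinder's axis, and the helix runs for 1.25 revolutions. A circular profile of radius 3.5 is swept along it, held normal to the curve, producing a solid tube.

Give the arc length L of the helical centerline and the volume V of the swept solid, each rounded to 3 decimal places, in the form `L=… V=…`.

2πR = 2π·7.5 = 47.123890
per-turn = √(47.123890² + 20.5²) = √(2220.6610 + 420.25) = √2640.9110 = 51.389795
L = 1.25 × 51.389795 = 64.237243
V = π·3.5² × L = 38.484510 × 64.237243 = 2472.138831

L=64.237 V=2472.139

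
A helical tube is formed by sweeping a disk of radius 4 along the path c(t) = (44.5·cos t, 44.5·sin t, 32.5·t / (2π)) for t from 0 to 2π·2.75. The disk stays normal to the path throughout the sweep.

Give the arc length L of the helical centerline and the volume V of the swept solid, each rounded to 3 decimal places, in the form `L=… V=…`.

L=774.082 V=38909.590

2πR = 2π·44.5 = 279.601746
per-turn = √(279.601746² + 32.5²) = √(78177.1365 + 1056.25) = √79233.3865 = 281.484256
L = 2.75 × 281.484256 = 774.081704
V = π·4² × L = 50.265482 × 774.081704 = 38909.590334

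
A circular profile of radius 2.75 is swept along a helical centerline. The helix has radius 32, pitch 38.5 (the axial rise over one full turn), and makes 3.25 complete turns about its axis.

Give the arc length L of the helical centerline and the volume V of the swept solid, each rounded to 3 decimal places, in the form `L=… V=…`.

L=665.323 V=15806.942

2πR = 2π·32 = 201.061930
per-turn = √(201.061930² + 38.5²) = √(40425.8996 + 1482.25) = √41908.1496 = 204.714801
L = 3.25 × 204.714801 = 665.323102
V = π·2.75² × L = 23.758294 × 665.323102 = 15806.942164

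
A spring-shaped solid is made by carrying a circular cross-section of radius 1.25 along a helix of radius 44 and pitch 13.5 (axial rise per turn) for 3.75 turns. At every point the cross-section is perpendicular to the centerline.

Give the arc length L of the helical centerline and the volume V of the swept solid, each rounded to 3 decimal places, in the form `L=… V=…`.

2πR = 2π·44 = 276.460154
per-turn = √(276.460154² + 13.5²) = √(76430.2165 + 182.25) = √76612.4665 = 276.789571
L = 3.75 × 276.789571 = 1037.960890
V = π·1.25² × L = 4.908739 × 1037.960890 = 5095.078606

L=1037.961 V=5095.079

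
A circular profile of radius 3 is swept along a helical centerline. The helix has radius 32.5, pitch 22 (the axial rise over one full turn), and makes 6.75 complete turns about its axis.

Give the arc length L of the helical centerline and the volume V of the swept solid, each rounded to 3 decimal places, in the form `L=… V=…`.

L=1386.350 V=39198.125

2πR = 2π·32.5 = 204.203522
per-turn = √(204.203522² + 22²) = √(41699.0786 + 484) = √42183.0786 = 205.385196
L = 6.75 × 205.385196 = 1386.350071
V = π·3² × L = 28.274334 × 1386.350071 = 39198.124776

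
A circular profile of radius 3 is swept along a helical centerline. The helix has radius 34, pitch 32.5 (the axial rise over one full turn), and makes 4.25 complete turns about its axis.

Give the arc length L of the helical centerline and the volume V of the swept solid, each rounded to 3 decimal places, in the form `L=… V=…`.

L=918.367 V=25966.212

2πR = 2π·34 = 213.628300
per-turn = √(213.628300² + 32.5²) = √(45637.0508 + 1056.25) = √46693.3008 = 216.086327
L = 4.25 × 216.086327 = 918.366890
V = π·3² × L = 28.274334 × 918.366890 = 25966.212077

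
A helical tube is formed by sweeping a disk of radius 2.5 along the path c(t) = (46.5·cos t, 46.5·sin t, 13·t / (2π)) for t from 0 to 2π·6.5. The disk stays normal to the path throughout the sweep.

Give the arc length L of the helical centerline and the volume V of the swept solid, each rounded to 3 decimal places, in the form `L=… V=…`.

L=1900.972 V=37325.493

2πR = 2π·46.5 = 292.168117
per-turn = √(292.168117² + 13²) = √(85362.2085 + 169) = √85531.2085 = 292.457191
L = 6.5 × 292.457191 = 1900.971740
V = π·2.5² × L = 19.634954 × 1900.971740 = 37325.492839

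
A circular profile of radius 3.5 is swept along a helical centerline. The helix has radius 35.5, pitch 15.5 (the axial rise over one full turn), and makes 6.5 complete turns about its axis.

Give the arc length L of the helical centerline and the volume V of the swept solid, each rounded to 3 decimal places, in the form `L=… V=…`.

L=1453.341 V=55931.130

2πR = 2π·35.5 = 223.053078
per-turn = √(223.053078² + 15.5²) = √(49752.6758 + 240.25) = √49992.9258 = 223.590979
L = 6.5 × 223.590979 = 1453.341362
V = π·3.5² × L = 38.484510 × 1453.341362 = 55931.130188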